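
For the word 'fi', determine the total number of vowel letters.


Scanning each character of 'fi':
  Position 1: 'f' -> consonant (running count: 0)
  Position 2: 'i' -> vowel (running count: 1)
Total vowels: 1

1


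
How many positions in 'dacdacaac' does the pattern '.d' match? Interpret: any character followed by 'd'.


Pattern: .d means any character followed by 'd'.
Scanning 'dacdacaac' position-by-position:
  Pos 0: window 'da' -> no
  Pos 1: window 'ac' -> no
  Pos 2: window 'cd' -> MATCH
  Pos 3: window 'da' -> no
  Pos 4: window 'ac' -> no
  Pos 5: window 'ca' -> no
  Pos 6: window 'aa' -> no
  Pos 7: window 'ac' -> no
  Pos 8: window 'c' -> no
Total matches: 1

1


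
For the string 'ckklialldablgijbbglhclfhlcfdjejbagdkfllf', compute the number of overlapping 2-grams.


String 'ckklialldablgijbbglhclfhlcfdjejbagdkfllf' has length L = 40.
Number of overlapping n-grams = L - n + 1
Substituting: 40 - 2 + 1 = 39

39


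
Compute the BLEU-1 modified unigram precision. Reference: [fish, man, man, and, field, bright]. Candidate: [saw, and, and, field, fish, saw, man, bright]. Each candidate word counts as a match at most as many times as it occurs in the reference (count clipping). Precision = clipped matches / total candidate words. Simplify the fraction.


Reference word counts: {'and': 1, 'bright': 1, 'field': 1, 'fish': 1, 'man': 2}
Checking each candidate word (with clipping):
  'saw' -> not in reference -> no match (matches: 0)
  'and' -> in reference (ref count 1, used 1/1) -> match (matches: 1)
  'and' -> ref count 1 already used up (1/1) -> clipped, no match (matches: 1)
  'field' -> in reference (ref count 1, used 1/1) -> match (matches: 2)
  'fish' -> in reference (ref count 1, used 1/1) -> match (matches: 3)
  'saw' -> not in reference -> no match (matches: 3)
  'man' -> in reference (ref count 2, used 1/2) -> match (matches: 4)
  'bright' -> in reference (ref count 1, used 1/1) -> match (matches: 5)
Clipped matches: 5, Candidate length: 8
Precision = 5/8

5/8


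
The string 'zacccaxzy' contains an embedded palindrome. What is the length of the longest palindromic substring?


Scanning 'zacccaxzy' for palindromic substrings.
Substring at positions 1-5: 'accca'.
Check: reverse('accca') = 'accca' -> palindrome confirmed.
Neighbouring characters ('z' / 'x') break symmetry, so it cannot extend further.
No longer palindromic substring exists; longest length = 5

5


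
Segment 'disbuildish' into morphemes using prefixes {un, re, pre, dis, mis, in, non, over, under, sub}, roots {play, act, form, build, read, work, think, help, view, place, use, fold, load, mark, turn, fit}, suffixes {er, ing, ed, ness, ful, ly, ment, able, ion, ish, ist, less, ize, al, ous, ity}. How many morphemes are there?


Segmenting 'disbuildish' against the inventory:
  'dis' -> prefix (morpheme 1)
  'build' -> root (morpheme 2)
  'ish' -> suffix (morpheme 3)
Total morphemes: 3

3


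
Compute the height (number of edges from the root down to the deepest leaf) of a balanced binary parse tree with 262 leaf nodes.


In a balanced binary tree with n leaves the deepest leaf is ceil(log2(n)) edges below the root.
log2(262) = 8.0334
ceil(8.0334) = 9
height (edges) = 9

9


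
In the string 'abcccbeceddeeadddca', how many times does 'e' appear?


Scanning 'abcccbeceddeeadddca' for 'e':
  Position 6: 'e' -> MATCH (count: 1)
  Position 8: 'e' -> MATCH (count: 2)
  Position 11: 'e' -> MATCH (count: 3)
  Position 12: 'e' -> MATCH (count: 4)
Total occurrences of 'e': 4

4


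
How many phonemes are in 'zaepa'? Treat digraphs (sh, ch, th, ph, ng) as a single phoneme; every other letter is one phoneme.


Parsing 'zaepa' greedily, digraphs first:
  'z' -> consonant phoneme (phonemes so far: 1)
  'a' -> vowel phoneme (phonemes so far: 2)
  'e' -> vowel phoneme (phonemes so far: 3)
  'p' -> consonant phoneme (phonemes so far: 4)
  'a' -> vowel phoneme (phonemes so far: 5)
Total phonemes: 5

5


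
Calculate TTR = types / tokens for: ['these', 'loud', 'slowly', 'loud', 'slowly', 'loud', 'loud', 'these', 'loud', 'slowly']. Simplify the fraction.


Tokens: 10
Unique types: ('loud', 'slowly', 'these') = 3
TTR = 3/10
Already in lowest terms.

3/10


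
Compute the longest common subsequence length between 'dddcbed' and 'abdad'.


DP table for LCS of 'dddcbed' and 'abdad':
       a  b  d  a  d
    0  0  0  0  0  0
  d 0  0  0  1  1  1
  d 0  0  0  1  1  2
  d 0  0  0  1  1  2
  c 0  0  0  1  1  2
  b 0  0  1  1  1  2
  e 0  0  1  1  1  2
  d 0  0  1  2  2  2
LCS: 'dd'
LCS length = 2

2


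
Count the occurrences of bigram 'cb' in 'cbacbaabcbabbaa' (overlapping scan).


Scanning 'cbacbaabcbabbaa' for bigram 'cb':
  Position 0: 'cb' -> MATCH
  Position 1: 'ba' -> no
  Position 2: 'ac' -> no
  Position 3: 'cb' -> MATCH
  Position 4: 'ba' -> no
  Position 5: 'aa' -> no
  Position 6: 'ab' -> no
  Position 7: 'bc' -> no
  Position 8: 'cb' -> MATCH
  Position 9: 'ba' -> no
  Position 10: 'ab' -> no
  Position 11: 'bb' -> no
  Position 12: 'ba' -> no
  Position 13: 'aa' -> no
Total matches: 3

3


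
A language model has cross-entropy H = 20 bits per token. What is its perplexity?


Perplexity formula: PP = 2^H
H = 20
PP = 2^20
PP = 2^20 = 1048576

1048576


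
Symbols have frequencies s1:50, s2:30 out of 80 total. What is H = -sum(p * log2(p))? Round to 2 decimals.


Computing entropy H = -sum(p_i * log2(p_i)):
  s1: p = 50/80 = 0.6250, -p*log2(p) = 0.4238
  s2: p = 30/80 = 0.3750, -p*log2(p) = 0.5306
H = sum of terms = 0.9544
Rounded to 2 decimals: 0.95

0.95


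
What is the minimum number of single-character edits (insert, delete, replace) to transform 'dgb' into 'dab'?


Building DP table for s1='dgb' (len 3) and s2='dab' (len 3):
       d  a  b
    0  1  2  3
  d 1  0  1  2
  g 2  1  1  2
  b 3  2  2  1
Edit distance = dp[3][3] = 1

1


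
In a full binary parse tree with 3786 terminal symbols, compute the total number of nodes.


Leaf nodes (terminals): 3786
Internal nodes = n - 1 = 3786 - 1 = 3785
Total = leaves + internal = 3786 + 3785 = 7571

7571


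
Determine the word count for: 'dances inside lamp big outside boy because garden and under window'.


Counting words by splitting on spaces:
  Word 1: 'dances'
  Word 2: 'inside'
  Word 3: 'lamp'
  Word 4: 'big'
  Word 5: 'outside'
  Word 6: 'boy'
  Word 7: 'because'
  Word 8: 'garden'
  Word 9: 'and'
  Word 10: 'under'
  Word 11: 'window'
Total words: 11

11


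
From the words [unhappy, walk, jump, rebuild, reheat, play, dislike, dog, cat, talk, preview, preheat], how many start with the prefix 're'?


Checking each word for prefix 're':
  'unhappy' -> no (count: 0)
  'walk' -> no (count: 0)
  'jump' -> no (count: 0)
  'rebuild' -> YES, starts with 're' (count: 1)
  'reheat' -> YES, starts with 're' (count: 2)
  'play' -> no (count: 2)
  'dislike' -> no (count: 2)
  'dog' -> no (count: 2)
  'cat' -> no (count: 2)
  'talk' -> no (count: 2)
  'preview' -> no (count: 2)
  'preheat' -> no (count: 2)
Total with prefix 're': 2

2


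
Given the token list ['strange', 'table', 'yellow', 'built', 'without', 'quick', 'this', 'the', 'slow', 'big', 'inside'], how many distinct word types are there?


Listing all tokens and tracking unique types:
  Token 1: 'strange' -> NEW (unique so far: 1)
  Token 2: 'table' -> NEW (unique so far: 2)
  Token 3: 'yellow' -> NEW (unique so far: 3)
  Token 4: 'built' -> NEW (unique so far: 4)
  Token 5: 'without' -> NEW (unique so far: 5)
  Token 6: 'quick' -> NEW (unique so far: 6)
  Token 7: 'this' -> NEW (unique so far: 7)
  Token 8: 'the' -> NEW (unique so far: 8)
  Token 9: 'slow' -> NEW (unique so far: 9)
  Token 10: 'big' -> NEW (unique so far: 10)
  Token 11: 'inside' -> NEW (unique so far: 11)
Unique types: ('big', 'built', 'inside', 'quick', 'slow', 'strange', 'table', 'the', 'this', 'without', 'yellow')
Vocabulary size: 11

11


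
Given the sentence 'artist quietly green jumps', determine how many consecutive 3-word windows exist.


Word trigrams from [4] words:
  Trigram 1: (artist quietly green)
  Trigram 2: (quietly green jumps)
Total word trigrams: 4 - 2 = 2

2


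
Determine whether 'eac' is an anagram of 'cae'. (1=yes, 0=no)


Sort characters of 'eac': 'ace'
Sort characters of 'cae': 'ace'
Sorted forms match -> they ARE anagrams
Result: 1

1


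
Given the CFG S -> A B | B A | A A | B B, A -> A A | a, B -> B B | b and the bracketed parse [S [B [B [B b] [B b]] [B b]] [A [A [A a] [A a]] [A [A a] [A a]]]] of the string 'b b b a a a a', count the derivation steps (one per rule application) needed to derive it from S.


Every bracketed nonterminal node [X ...] in the tree is produced by exactly one rule application.
Reading the tree off as a leftmost derivation:
  Step 1: S  =>  B A   (applied S -> B A)
  Step 2: B A  =>  B B A   (applied B -> B B)
  Step 3: B B A  =>  B B B A   (applied B -> B B)
  Step 4: B B B A  =>  b B B A   (applied B -> b)
  Step 5: b B B A  =>  b b B A   (applied B -> b)
  Step 6: b b B A  =>  b b b A   (applied B -> b)
  Step 7: b b b A  =>  b b b A A   (applied A -> A A)
  Step 8: b b b A A  =>  b b b A A A   (applied A -> A A)
  Step 9: b b b A A A  =>  b b b a A A   (applied A -> a)
  Step 10: b b b a A A  =>  b b b a a A   (applied A -> a)
  Step 11: b b b a a A  =>  b b b a a A A   (applied A -> A A)
  Step 12: b b b a a A A  =>  b b b a a a A   (applied A -> a)
  Step 13: b b b a a a A  =>  b b b a a a a   (applied A -> a)
Final yield: b b b a a a a
Total rewrite steps: 13

13


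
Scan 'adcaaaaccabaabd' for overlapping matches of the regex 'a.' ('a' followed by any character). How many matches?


Pattern: a. means 'a' followed by any character.
Scanning 'adcaaaaccabaabd' position-by-position:
  Pos 0: window 'ad' -> MATCH
  Pos 1: window 'dc' -> no
  Pos 2: window 'ca' -> no
  Pos 3: window 'aa' -> MATCH
  Pos 4: window 'aa' -> MATCH
  Pos 5: window 'aa' -> MATCH
  Pos 6: window 'ac' -> MATCH
  Pos 7: window 'cc' -> no
  Pos 8: window 'ca' -> no
  Pos 9: window 'ab' -> MATCH
  Pos 10: window 'ba' -> no
  Pos 11: window 'aa' -> MATCH
  Pos 12: window 'ab' -> MATCH
  Pos 13: window 'bd' -> no
  Pos 14: window 'd' -> no
Total matches: 8

8


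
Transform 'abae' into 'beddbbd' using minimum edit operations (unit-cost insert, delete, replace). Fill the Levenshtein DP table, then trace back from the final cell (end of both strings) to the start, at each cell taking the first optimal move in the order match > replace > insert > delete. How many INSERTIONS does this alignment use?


Edit distance = 6. Backtracking from cell (4, 7) with preference match > replace > insert > delete,
then listing the resulting alignment 'abae' -> 'beddbbd' left to right:
  Step 1: insert 'b' [insertion #1]
  Step 2: insert 'e' [insertion #2]
  Step 3: insert 'd' [insertion #3]
  Step 4: replace a->d
  Step 5: keep 'b'
  Step 6: replace a->b
  Step 7: replace e->d
Total insertions: 3

3


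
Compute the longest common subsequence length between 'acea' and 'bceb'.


DP table for LCS of 'acea' and 'bceb':
       b  c  e  b
    0  0  0  0  0
  a 0  0  0  0  0
  c 0  0  1  1  1
  e 0  0  1  2  2
  a 0  0  1  2  2
LCS: 'ce'
LCS length = 2

2


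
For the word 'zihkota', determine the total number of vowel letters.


Scanning each character of 'zihkota':
  Position 1: 'z' -> consonant (running count: 0)
  Position 2: 'i' -> vowel (running count: 1)
  Position 3: 'h' -> consonant (running count: 1)
  Position 4: 'k' -> consonant (running count: 1)
  Position 5: 'o' -> vowel (running count: 2)
  Position 6: 't' -> consonant (running count: 2)
  Position 7: 'a' -> vowel (running count: 3)
Total vowels: 3

3


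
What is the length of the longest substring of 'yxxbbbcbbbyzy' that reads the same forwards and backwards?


Scanning 'yxxbbbcbbbyzy' for palindromic substrings.
Substring at positions 3-9: 'bbbcbbb'.
Check: reverse('bbbcbbb') = 'bbbcbbb' -> palindrome confirmed.
Neighbouring characters ('x' / 'y') break symmetry, so it cannot extend further.
No longer palindromic substring exists; longest length = 7

7


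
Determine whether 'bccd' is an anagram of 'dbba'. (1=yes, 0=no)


Sort characters of 'bccd': 'bccd'
Sort characters of 'dbba': 'abbd'
Sorted forms differ -> they are NOT anagrams
Result: 0

0


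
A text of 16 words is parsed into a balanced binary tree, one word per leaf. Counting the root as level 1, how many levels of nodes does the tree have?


In a balanced binary tree with n leaves the deepest leaf is ceil(log2(n)) edges below the root,
so counting node levels inclusive of root and leaves gives ceil(log2(n)) + 1 levels.
log2(16) = 4.0000
ceil(4.0000) = 4
levels = 4 + 1 = 5

5


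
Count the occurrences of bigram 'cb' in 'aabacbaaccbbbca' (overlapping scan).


Scanning 'aabacbaaccbbbca' for bigram 'cb':
  Position 0: 'aa' -> no
  Position 1: 'ab' -> no
  Position 2: 'ba' -> no
  Position 3: 'ac' -> no
  Position 4: 'cb' -> MATCH
  Position 5: 'ba' -> no
  Position 6: 'aa' -> no
  Position 7: 'ac' -> no
  Position 8: 'cc' -> no
  Position 9: 'cb' -> MATCH
  Position 10: 'bb' -> no
  Position 11: 'bb' -> no
  Position 12: 'bc' -> no
  Position 13: 'ca' -> no
Total matches: 2

2


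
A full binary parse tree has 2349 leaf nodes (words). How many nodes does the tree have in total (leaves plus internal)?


Leaf nodes (terminals): 2349
Internal nodes = n - 1 = 2349 - 1 = 2348
Total = leaves + internal = 2349 + 2348 = 4697

4697


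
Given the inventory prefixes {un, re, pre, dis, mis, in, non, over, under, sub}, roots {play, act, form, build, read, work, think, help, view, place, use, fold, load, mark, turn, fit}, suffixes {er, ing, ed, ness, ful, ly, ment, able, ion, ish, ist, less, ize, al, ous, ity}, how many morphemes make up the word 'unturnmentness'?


Segmenting 'unturnmentness' against the inventory:
  'un' -> prefix (morpheme 1)
  'turn' -> root (morpheme 2)
  'ment' -> suffix (morpheme 3)
  'ness' -> suffix (morpheme 4)
Total morphemes: 4

4


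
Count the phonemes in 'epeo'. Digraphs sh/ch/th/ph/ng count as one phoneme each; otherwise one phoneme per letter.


Parsing 'epeo' greedily, digraphs first:
  'e' -> vowel phoneme (phonemes so far: 1)
  'p' -> consonant phoneme (phonemes so far: 2)
  'e' -> vowel phoneme (phonemes so far: 3)
  'o' -> vowel phoneme (phonemes so far: 4)
Total phonemes: 4

4


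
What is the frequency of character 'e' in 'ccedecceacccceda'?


Scanning 'ccedecceacccceda' for 'e':
  Position 2: 'e' -> MATCH (count: 1)
  Position 4: 'e' -> MATCH (count: 2)
  Position 7: 'e' -> MATCH (count: 3)
  Position 13: 'e' -> MATCH (count: 4)
Total occurrences of 'e': 4

4


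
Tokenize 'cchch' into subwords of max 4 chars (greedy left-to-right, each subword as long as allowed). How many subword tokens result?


'cchch' has 5 characters.
Chunking with max size 4:
  Chunk 1: 'cchc' (positions 0-3)
  Chunk 2: 'h' (positions 4-4)
Total chunks: ceil(5 / 4) = 2

2


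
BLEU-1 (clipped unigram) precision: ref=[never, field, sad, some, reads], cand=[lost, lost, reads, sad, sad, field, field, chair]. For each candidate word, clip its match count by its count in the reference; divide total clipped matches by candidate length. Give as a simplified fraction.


Reference word counts: {'field': 1, 'never': 1, 'reads': 1, 'sad': 1, 'some': 1}
Checking each candidate word (with clipping):
  'lost' -> not in reference -> no match (matches: 0)
  'lost' -> not in reference -> no match (matches: 0)
  'reads' -> in reference (ref count 1, used 1/1) -> match (matches: 1)
  'sad' -> in reference (ref count 1, used 1/1) -> match (matches: 2)
  'sad' -> ref count 1 already used up (1/1) -> clipped, no match (matches: 2)
  'field' -> in reference (ref count 1, used 1/1) -> match (matches: 3)
  'field' -> ref count 1 already used up (1/1) -> clipped, no match (matches: 3)
  'chair' -> not in reference -> no match (matches: 3)
Clipped matches: 3, Candidate length: 8
Precision = 3/8

3/8


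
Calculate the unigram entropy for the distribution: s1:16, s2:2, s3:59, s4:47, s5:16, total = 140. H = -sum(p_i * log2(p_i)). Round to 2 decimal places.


Computing entropy H = -sum(p_i * log2(p_i)):
  s1: p = 16/140 = 0.1143, -p*log2(p) = 0.3576
  s2: p = 2/140 = 0.0143, -p*log2(p) = 0.0876
  s3: p = 59/140 = 0.4214, -p*log2(p) = 0.5254
  s4: p = 47/140 = 0.3357, -p*log2(p) = 0.5286
  s5: p = 16/140 = 0.1143, -p*log2(p) = 0.3576
H = sum of terms = 1.8568
Rounded to 2 decimals: 1.86

1.86


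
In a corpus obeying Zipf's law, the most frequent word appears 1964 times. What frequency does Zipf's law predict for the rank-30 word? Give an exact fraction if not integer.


Zipf's law: freq(rank) = f1 / rank
f1 = 1964, rank = 30
freq = 1964 / 30
GCD(1964, 30) = 2
Simplified: 982/15

982/15


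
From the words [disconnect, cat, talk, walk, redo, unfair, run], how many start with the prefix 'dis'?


Checking each word for prefix 'dis':
  'disconnect' -> YES, starts with 'dis' (count: 1)
  'cat' -> no (count: 1)
  'talk' -> no (count: 1)
  'walk' -> no (count: 1)
  'redo' -> no (count: 1)
  'unfair' -> no (count: 1)
  'run' -> no (count: 1)
Total with prefix 'dis': 1

1


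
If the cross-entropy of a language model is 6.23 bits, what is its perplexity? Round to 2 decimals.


Perplexity formula: PP = 2^H
H = 6.23
PP = 2^6.23
Decompose: 2^6.23 = 2^6 * 2^0.23
2^6 = 64, 2^0.23 ~ 1.1728349
PP ~ 64 * 1.1728349 = 75.0614336
Rounded to 2 decimals: 75.06

75.06


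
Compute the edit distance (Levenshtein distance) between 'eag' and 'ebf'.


Building DP table for s1='eag' (len 3) and s2='ebf' (len 3):
       e  b  f
    0  1  2  3
  e 1  0  1  2
  a 2  1  1  2
  g 3  2  2  2
Edit distance = dp[3][3] = 2

2


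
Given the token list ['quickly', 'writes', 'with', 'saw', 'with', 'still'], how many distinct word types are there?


Listing all tokens and tracking unique types:
  Token 1: 'quickly' -> NEW (unique so far: 1)
  Token 2: 'writes' -> NEW (unique so far: 2)
  Token 3: 'with' -> NEW (unique so far: 3)
  Token 4: 'saw' -> NEW (unique so far: 4)
  Token 5: 'with' -> duplicate (unique so far: 4)
  Token 6: 'still' -> NEW (unique so far: 5)
Unique types: ('quickly', 'saw', 'still', 'with', 'writes')
Vocabulary size: 5

5


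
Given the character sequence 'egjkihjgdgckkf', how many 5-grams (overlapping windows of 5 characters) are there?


String 'egjkihjgdgckkf' has length L = 14.
Number of overlapping n-grams = L - n + 1
Substituting: 14 - 5 + 1 = 10

10


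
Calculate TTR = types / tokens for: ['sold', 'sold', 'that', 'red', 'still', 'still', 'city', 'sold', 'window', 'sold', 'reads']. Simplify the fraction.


Tokens: 11
Unique types: ('city', 'reads', 'red', 'sold', 'still', 'that', 'window') = 7
TTR = 7/11
Already in lowest terms.

7/11


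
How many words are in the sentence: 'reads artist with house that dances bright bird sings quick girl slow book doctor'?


Counting words by splitting on spaces:
  Word 1: 'reads'
  Word 2: 'artist'
  Word 3: 'with'
  Word 4: 'house'
  Word 5: 'that'
  Word 6: 'dances'
  Word 7: 'bright'
  Word 8: 'bird'
  Word 9: 'sings'
  Word 10: 'quick'
  Word 11: 'girl'
  Word 12: 'slow'
  Word 13: 'book'
  Word 14: 'doctor'
Total words: 14

14


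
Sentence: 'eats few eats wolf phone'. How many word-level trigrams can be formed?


Word trigrams from [5] words:
  Trigram 1: (eats few eats)
  Trigram 2: (few eats wolf)
  Trigram 3: (eats wolf phone)
Total word trigrams: 5 - 2 = 3

3


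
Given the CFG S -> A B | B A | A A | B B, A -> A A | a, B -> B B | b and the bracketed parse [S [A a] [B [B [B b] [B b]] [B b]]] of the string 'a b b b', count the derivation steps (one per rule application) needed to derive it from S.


Every bracketed nonterminal node [X ...] in the tree is produced by exactly one rule application.
Reading the tree off as a leftmost derivation:
  Step 1: S  =>  A B   (applied S -> A B)
  Step 2: A B  =>  a B   (applied A -> a)
  Step 3: a B  =>  a B B   (applied B -> B B)
  Step 4: a B B  =>  a B B B   (applied B -> B B)
  Step 5: a B B B  =>  a b B B   (applied B -> b)
  Step 6: a b B B  =>  a b b B   (applied B -> b)
  Step 7: a b b B  =>  a b b b   (applied B -> b)
Final yield: a b b b
Total rewrite steps: 7

7


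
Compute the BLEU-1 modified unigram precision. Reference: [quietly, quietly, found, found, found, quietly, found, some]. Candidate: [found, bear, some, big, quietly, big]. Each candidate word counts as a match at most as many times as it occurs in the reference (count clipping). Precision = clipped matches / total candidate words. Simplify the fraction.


Reference word counts: {'found': 4, 'quietly': 3, 'some': 1}
Checking each candidate word (with clipping):
  'found' -> in reference (ref count 4, used 1/4) -> match (matches: 1)
  'bear' -> not in reference -> no match (matches: 1)
  'some' -> in reference (ref count 1, used 1/1) -> match (matches: 2)
  'big' -> not in reference -> no match (matches: 2)
  'quietly' -> in reference (ref count 3, used 1/3) -> match (matches: 3)
  'big' -> not in reference -> no match (matches: 3)
Clipped matches: 3, Candidate length: 6
Precision = 3/6 = 1/2

1/2


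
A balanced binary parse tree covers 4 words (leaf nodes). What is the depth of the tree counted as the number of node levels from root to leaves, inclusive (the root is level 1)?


In a balanced binary tree with n leaves the deepest leaf is ceil(log2(n)) edges below the root,
so counting node levels inclusive of root and leaves gives ceil(log2(n)) + 1 levels.
log2(4) = 2.0000
ceil(2.0000) = 2
levels = 2 + 1 = 3

3


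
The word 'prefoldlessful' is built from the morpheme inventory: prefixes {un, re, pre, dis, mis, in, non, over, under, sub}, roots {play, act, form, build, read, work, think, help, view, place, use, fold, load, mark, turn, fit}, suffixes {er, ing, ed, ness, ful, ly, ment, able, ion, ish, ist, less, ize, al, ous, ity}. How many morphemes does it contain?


Segmenting 'prefoldlessful' against the inventory:
  'pre' -> prefix (morpheme 1)
  'fold' -> root (morpheme 2)
  'less' -> suffix (morpheme 3)
  'ful' -> suffix (morpheme 4)
Total morphemes: 4

4


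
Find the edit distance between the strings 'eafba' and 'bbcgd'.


Building DP table for s1='eafba' (len 5) and s2='bbcgd' (len 5):
       b  b  c  g  d
    0  1  2  3  4  5
  e 1  1  2  3  4  5
  a 2  2  2  3  4  5
  f 3  3  3  3  4  5
  b 4  3  3  4  4  5
  a 5  4  4  4  5  5
Edit distance = dp[5][5] = 5

5


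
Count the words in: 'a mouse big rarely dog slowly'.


Counting words by splitting on spaces:
  Word 1: 'a'
  Word 2: 'mouse'
  Word 3: 'big'
  Word 4: 'rarely'
  Word 5: 'dog'
  Word 6: 'slowly'
Total words: 6

6


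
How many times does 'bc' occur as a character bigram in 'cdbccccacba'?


Scanning 'cdbccccacba' for bigram 'bc':
  Position 0: 'cd' -> no
  Position 1: 'db' -> no
  Position 2: 'bc' -> MATCH
  Position 3: 'cc' -> no
  Position 4: 'cc' -> no
  Position 5: 'cc' -> no
  Position 6: 'ca' -> no
  Position 7: 'ac' -> no
  Position 8: 'cb' -> no
  Position 9: 'ba' -> no
Total matches: 1

1


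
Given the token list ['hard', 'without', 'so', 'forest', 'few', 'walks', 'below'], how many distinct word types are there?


Listing all tokens and tracking unique types:
  Token 1: 'hard' -> NEW (unique so far: 1)
  Token 2: 'without' -> NEW (unique so far: 2)
  Token 3: 'so' -> NEW (unique so far: 3)
  Token 4: 'forest' -> NEW (unique so far: 4)
  Token 5: 'few' -> NEW (unique so far: 5)
  Token 6: 'walks' -> NEW (unique so far: 6)
  Token 7: 'below' -> NEW (unique so far: 7)
Unique types: ('below', 'few', 'forest', 'hard', 'so', 'walks', 'without')
Vocabulary size: 7

7


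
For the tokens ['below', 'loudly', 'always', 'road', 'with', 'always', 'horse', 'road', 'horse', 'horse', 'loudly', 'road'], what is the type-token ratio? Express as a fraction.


Tokens: 12
Unique types: ('always', 'below', 'horse', 'loudly', 'road', 'with') = 6
TTR = 6/12
Simplify: divide both by 6 -> 1/2
TTR = 1/2

1/2


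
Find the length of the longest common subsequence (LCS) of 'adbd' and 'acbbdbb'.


DP table for LCS of 'adbd' and 'acbbdbb':
       a  c  b  b  d  b  b
    0  0  0  0  0  0  0  0
  a 0  1  1  1  1  1  1  1
  d 0  1  1  1  1  2  2  2
  b 0  1  1  2  2  2  3  3
  d 0  1  1  2  2  3  3  3
LCS: 'adb'
LCS length = 3

3


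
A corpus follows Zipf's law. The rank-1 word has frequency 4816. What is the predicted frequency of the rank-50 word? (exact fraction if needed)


Zipf's law: freq(rank) = f1 / rank
f1 = 4816, rank = 50
freq = 4816 / 50
GCD(4816, 50) = 2
Simplified: 2408/25

2408/25


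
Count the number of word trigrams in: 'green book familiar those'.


Word trigrams from [4] words:
  Trigram 1: (green book familiar)
  Trigram 2: (book familiar those)
Total word trigrams: 4 - 2 = 2

2


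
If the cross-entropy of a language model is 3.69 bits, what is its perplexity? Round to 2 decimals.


Perplexity formula: PP = 2^H
H = 3.69
PP = 2^3.69
Decompose: 2^3.69 = 2^3 * 2^0.69
2^3 = 8, 2^0.69 ~ 1.6132835
PP ~ 8 * 1.6132835 = 12.9062680
Rounded to 2 decimals: 12.91

12.91


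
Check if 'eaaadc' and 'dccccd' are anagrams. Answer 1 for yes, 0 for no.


Sort characters of 'eaaadc': 'aaacde'
Sort characters of 'dccccd': 'ccccdd'
Sorted forms differ -> they are NOT anagrams
Result: 0

0


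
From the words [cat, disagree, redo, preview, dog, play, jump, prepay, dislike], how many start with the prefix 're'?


Checking each word for prefix 're':
  'cat' -> no (count: 0)
  'disagree' -> no (count: 0)
  'redo' -> YES, starts with 're' (count: 1)
  'preview' -> no (count: 1)
  'dog' -> no (count: 1)
  'play' -> no (count: 1)
  'jump' -> no (count: 1)
  'prepay' -> no (count: 1)
  'dislike' -> no (count: 1)
Total with prefix 're': 1

1


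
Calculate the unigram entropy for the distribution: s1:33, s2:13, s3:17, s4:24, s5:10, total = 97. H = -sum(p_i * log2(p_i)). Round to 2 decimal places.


Computing entropy H = -sum(p_i * log2(p_i)):
  s1: p = 33/97 = 0.3402, -p*log2(p) = 0.5292
  s2: p = 13/97 = 0.1340, -p*log2(p) = 0.3886
  s3: p = 17/97 = 0.1753, -p*log2(p) = 0.4403
  s4: p = 24/97 = 0.2474, -p*log2(p) = 0.4985
  s5: p = 10/97 = 0.1031, -p*log2(p) = 0.3379
H = sum of terms = 2.1945
Rounded to 2 decimals: 2.19

2.19


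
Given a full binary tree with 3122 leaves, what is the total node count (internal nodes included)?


Leaf nodes (terminals): 3122
Internal nodes = n - 1 = 3122 - 1 = 3121
Total = leaves + internal = 3122 + 3121 = 6243

6243


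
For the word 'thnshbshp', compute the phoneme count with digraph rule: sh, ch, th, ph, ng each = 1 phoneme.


Parsing 'thnshbshp' greedily, digraphs first:
  'th' -> digraph (1 consonant phoneme) (phonemes so far: 1)
  'n' -> consonant phoneme (phonemes so far: 2)
  'sh' -> digraph (1 consonant phoneme) (phonemes so far: 3)
  'b' -> consonant phoneme (phonemes so far: 4)
  'sh' -> digraph (1 consonant phoneme) (phonemes so far: 5)
  'p' -> consonant phoneme (phonemes so far: 6)
Total phonemes: 6

6


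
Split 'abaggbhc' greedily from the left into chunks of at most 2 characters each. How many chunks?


'abaggbhc' has 8 characters.
Chunking with max size 2:
  Chunk 1: 'ab' (positions 0-1)
  Chunk 2: 'ag' (positions 2-3)
  Chunk 3: 'gb' (positions 4-5)
  Chunk 4: 'hc' (positions 6-7)
Total chunks: ceil(8 / 2) = 4

4


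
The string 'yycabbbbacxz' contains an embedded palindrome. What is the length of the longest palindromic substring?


Scanning 'yycabbbbacxz' for palindromic substrings.
Substring at positions 2-9: 'cabbbbac'.
Check: reverse('cabbbbac') = 'cabbbbac' -> palindrome confirmed.
Neighbouring characters ('y' / 'x') break symmetry, so it cannot extend further.
No longer palindromic substring exists; longest length = 8

8


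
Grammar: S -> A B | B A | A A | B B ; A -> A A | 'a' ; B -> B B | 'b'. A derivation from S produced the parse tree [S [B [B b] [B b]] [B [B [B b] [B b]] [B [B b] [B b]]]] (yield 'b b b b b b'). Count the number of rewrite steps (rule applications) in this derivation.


Every bracketed nonterminal node [X ...] in the tree is produced by exactly one rule application.
Reading the tree off as a leftmost derivation:
  Step 1: S  =>  B B   (applied S -> B B)
  Step 2: B B  =>  B B B   (applied B -> B B)
  Step 3: B B B  =>  b B B   (applied B -> b)
  Step 4: b B B  =>  b b B   (applied B -> b)
  Step 5: b b B  =>  b b B B   (applied B -> B B)
  Step 6: b b B B  =>  b b B B B   (applied B -> B B)
  Step 7: b b B B B  =>  b b b B B   (applied B -> b)
  Step 8: b b b B B  =>  b b b b B   (applied B -> b)
  Step 9: b b b b B  =>  b b b b B B   (applied B -> B B)
  Step 10: b b b b B B  =>  b b b b b B   (applied B -> b)
  Step 11: b b b b b B  =>  b b b b b b   (applied B -> b)
Final yield: b b b b b b
Total rewrite steps: 11

11


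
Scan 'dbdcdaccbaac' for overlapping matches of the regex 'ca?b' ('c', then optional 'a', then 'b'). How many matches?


Pattern: ca?b means 'c', then optional 'a', then 'b'.
Scanning 'dbdcdaccbaac' position-by-position:
  Pos 0: window 'dbd' -> no
  Pos 1: window 'bdc' -> no
  Pos 2: window 'dcd' -> no
  Pos 3: window 'cda' -> no
  Pos 4: window 'dac' -> no
  Pos 5: window 'acc' -> no
  Pos 6: window 'ccb' -> no
  Pos 7: window 'cba' -> MATCH
  Pos 8: window 'baa' -> no
  Pos 9: window 'aac' -> no
  Pos 10: window 'ac' -> no
  Pos 11: window 'c' -> no
Total matches: 1

1


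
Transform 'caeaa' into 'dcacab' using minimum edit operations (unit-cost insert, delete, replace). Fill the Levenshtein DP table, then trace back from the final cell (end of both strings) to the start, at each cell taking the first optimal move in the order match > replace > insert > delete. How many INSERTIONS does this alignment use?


Edit distance = 3. Backtracking from cell (5, 6) with preference match > replace > insert > delete,
then listing the resulting alignment 'caeaa' -> 'dcacab' left to right:
  Step 1: insert 'd' [insertion #1]
  Step 2: keep 'c'
  Step 3: keep 'a'
  Step 4: replace e->c
  Step 5: keep 'a'
  Step 6: replace a->b
Total insertions: 1

1


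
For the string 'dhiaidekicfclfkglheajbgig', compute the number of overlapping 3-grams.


String 'dhiaidekicfclfkglheajbgig' has length L = 25.
Number of overlapping n-grams = L - n + 1
Substituting: 25 - 3 + 1 = 23

23


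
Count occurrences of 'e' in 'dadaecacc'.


Scanning 'dadaecacc' for 'e':
  Position 4: 'e' -> MATCH (count: 1)
Total occurrences of 'e': 1

1


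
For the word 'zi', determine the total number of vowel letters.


Scanning each character of 'zi':
  Position 1: 'z' -> consonant (running count: 0)
  Position 2: 'i' -> vowel (running count: 1)
Total vowels: 1

1


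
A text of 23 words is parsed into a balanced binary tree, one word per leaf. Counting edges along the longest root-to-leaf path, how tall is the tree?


In a balanced binary tree with n leaves the deepest leaf is ceil(log2(n)) edges below the root.
log2(23) = 4.5236
ceil(4.5236) = 5
height (edges) = 5

5


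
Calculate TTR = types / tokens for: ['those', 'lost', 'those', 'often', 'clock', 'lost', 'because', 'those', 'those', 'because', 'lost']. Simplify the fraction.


Tokens: 11
Unique types: ('because', 'clock', 'lost', 'often', 'those') = 5
TTR = 5/11
Already in lowest terms.

5/11


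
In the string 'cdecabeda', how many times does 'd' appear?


Scanning 'cdecabeda' for 'd':
  Position 1: 'd' -> MATCH (count: 1)
  Position 7: 'd' -> MATCH (count: 2)
Total occurrences of 'd': 2

2


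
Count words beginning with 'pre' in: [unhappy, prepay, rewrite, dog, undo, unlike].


Checking each word for prefix 'pre':
  'unhappy' -> no (count: 0)
  'prepay' -> YES, starts with 'pre' (count: 1)
  'rewrite' -> no (count: 1)
  'dog' -> no (count: 1)
  'undo' -> no (count: 1)
  'unlike' -> no (count: 1)
Total with prefix 'pre': 1

1


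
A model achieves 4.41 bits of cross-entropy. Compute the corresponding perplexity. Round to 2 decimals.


Perplexity formula: PP = 2^H
H = 4.41
PP = 2^4.41
Decompose: 2^4.41 = 2^4 * 2^0.41
2^4 = 16, 2^0.41 ~ 1.3286858
PP ~ 16 * 1.3286858 = 21.2589728
Rounded to 2 decimals: 21.26

21.26


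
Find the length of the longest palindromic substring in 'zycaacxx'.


Scanning 'zycaacxx' for palindromic substrings.
Substring at positions 2-5: 'caac'.
Check: reverse('caac') = 'caac' -> palindrome confirmed.
Neighbouring characters ('y' / 'x') break symmetry, so it cannot extend further.
No longer palindromic substring exists; longest length = 4

4


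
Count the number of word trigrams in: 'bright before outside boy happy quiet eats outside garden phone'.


Word trigrams from [10] words:
  Trigram 1: (bright before outside)
  Trigram 2: (before outside boy)
  Trigram 3: (outside boy happy)
  Trigram 4: (boy happy quiet)
  Trigram 5: (happy quiet eats)
  Trigram 6: (quiet eats outside)
  Trigram 7: (eats outside garden)
  Trigram 8: (outside garden phone)
Total word trigrams: 10 - 2 = 8

8


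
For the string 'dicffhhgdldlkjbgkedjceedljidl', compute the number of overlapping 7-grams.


String 'dicffhhgdldlkjbgkedjceedljidl' has length L = 29.
Number of overlapping n-grams = L - n + 1
Substituting: 29 - 7 + 1 = 23

23


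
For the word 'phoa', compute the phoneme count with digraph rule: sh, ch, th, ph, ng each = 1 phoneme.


Parsing 'phoa' greedily, digraphs first:
  'ph' -> digraph (1 consonant phoneme) (phonemes so far: 1)
  'o' -> vowel phoneme (phonemes so far: 2)
  'a' -> vowel phoneme (phonemes so far: 3)
Total phonemes: 3

3


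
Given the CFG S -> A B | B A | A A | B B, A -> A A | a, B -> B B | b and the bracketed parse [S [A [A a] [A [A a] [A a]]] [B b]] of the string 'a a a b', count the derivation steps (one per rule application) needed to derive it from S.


Every bracketed nonterminal node [X ...] in the tree is produced by exactly one rule application.
Reading the tree off as a leftmost derivation:
  Step 1: S  =>  A B   (applied S -> A B)
  Step 2: A B  =>  A A B   (applied A -> A A)
  Step 3: A A B  =>  a A B   (applied A -> a)
  Step 4: a A B  =>  a A A B   (applied A -> A A)
  Step 5: a A A B  =>  a a A B   (applied A -> a)
  Step 6: a a A B  =>  a a a B   (applied A -> a)
  Step 7: a a a B  =>  a a a b   (applied B -> b)
Final yield: a a a b
Total rewrite steps: 7

7


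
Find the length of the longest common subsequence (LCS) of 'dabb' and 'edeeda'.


DP table for LCS of 'dabb' and 'edeeda':
       e  d  e  e  d  a
    0  0  0  0  0  0  0
  d 0  0  1  1  1  1  1
  a 0  0  1  1  1  1  2
  b 0  0  1  1  1  1  2
  b 0  0  1  1  1  1  2
LCS: 'da'
LCS length = 2

2


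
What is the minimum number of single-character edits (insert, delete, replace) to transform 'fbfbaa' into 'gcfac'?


Building DP table for s1='fbfbaa' (len 6) and s2='gcfac' (len 5):
       g  c  f  a  c
    0  1  2  3  4  5
  f 1  1  2  2  3  4
  b 2  2  2  3  3  4
  f 3  3  3  2  3  4
  b 4  4  4  3  3  4
  a 5  5  5  4  3  4
  a 6  6  6  5  4  4
Edit distance = dp[6][5] = 4

4


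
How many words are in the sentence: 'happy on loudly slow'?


Counting words by splitting on spaces:
  Word 1: 'happy'
  Word 2: 'on'
  Word 3: 'loudly'
  Word 4: 'slow'
Total words: 4

4


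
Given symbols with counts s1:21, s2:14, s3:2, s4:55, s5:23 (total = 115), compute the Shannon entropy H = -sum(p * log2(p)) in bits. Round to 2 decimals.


Computing entropy H = -sum(p_i * log2(p_i)):
  s1: p = 21/115 = 0.1826, -p*log2(p) = 0.4480
  s2: p = 14/115 = 0.1217, -p*log2(p) = 0.3699
  s3: p = 2/115 = 0.0174, -p*log2(p) = 0.1017
  s4: p = 55/115 = 0.4783, -p*log2(p) = 0.5089
  s5: p = 23/115 = 0.2000, -p*log2(p) = 0.4644
H = sum of terms = 1.8929
Rounded to 2 decimals: 1.89

1.89


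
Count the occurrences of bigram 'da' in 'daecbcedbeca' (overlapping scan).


Scanning 'daecbcedbeca' for bigram 'da':
  Position 0: 'da' -> MATCH
  Position 1: 'ae' -> no
  Position 2: 'ec' -> no
  Position 3: 'cb' -> no
  Position 4: 'bc' -> no
  Position 5: 'ce' -> no
  Position 6: 'ed' -> no
  Position 7: 'db' -> no
  Position 8: 'be' -> no
  Position 9: 'ec' -> no
  Position 10: 'ca' -> no
Total matches: 1

1


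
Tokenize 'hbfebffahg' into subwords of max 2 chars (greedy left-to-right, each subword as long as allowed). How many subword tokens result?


'hbfebffahg' has 10 characters.
Chunking with max size 2:
  Chunk 1: 'hb' (positions 0-1)
  Chunk 2: 'fe' (positions 2-3)
  Chunk 3: 'bf' (positions 4-5)
  Chunk 4: 'fa' (positions 6-7)
  Chunk 5: 'hg' (positions 8-9)
Total chunks: ceil(10 / 2) = 5

5


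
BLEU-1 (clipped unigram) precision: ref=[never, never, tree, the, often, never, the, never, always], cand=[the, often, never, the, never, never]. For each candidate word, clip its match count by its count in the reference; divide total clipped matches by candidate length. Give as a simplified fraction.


Reference word counts: {'always': 1, 'never': 4, 'often': 1, 'the': 2, 'tree': 1}
Checking each candidate word (with clipping):
  'the' -> in reference (ref count 2, used 1/2) -> match (matches: 1)
  'often' -> in reference (ref count 1, used 1/1) -> match (matches: 2)
  'never' -> in reference (ref count 4, used 1/4) -> match (matches: 3)
  'the' -> in reference (ref count 2, used 2/2) -> match (matches: 4)
  'never' -> in reference (ref count 4, used 2/4) -> match (matches: 5)
  'never' -> in reference (ref count 4, used 3/4) -> match (matches: 6)
Clipped matches: 6, Candidate length: 6
Precision = 6/6 = 1

1


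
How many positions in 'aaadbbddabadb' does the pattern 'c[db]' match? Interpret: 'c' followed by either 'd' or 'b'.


Pattern: c[db] means 'c' followed by either 'd' or 'b'.
Scanning 'aaadbbddabadb' position-by-position:
  Pos 0: window 'aa' -> no
  Pos 1: window 'aa' -> no
  Pos 2: window 'ad' -> no
  Pos 3: window 'db' -> no
  Pos 4: window 'bb' -> no
  Pos 5: window 'bd' -> no
  Pos 6: window 'dd' -> no
  Pos 7: window 'da' -> no
  Pos 8: window 'ab' -> no
  Pos 9: window 'ba' -> no
  Pos 10: window 'ad' -> no
  Pos 11: window 'db' -> no
  Pos 12: window 'b' -> no
Total matches: 0

0


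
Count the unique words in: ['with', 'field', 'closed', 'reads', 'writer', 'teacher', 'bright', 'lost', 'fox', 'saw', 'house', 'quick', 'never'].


Listing all tokens and tracking unique types:
  Token 1: 'with' -> NEW (unique so far: 1)
  Token 2: 'field' -> NEW (unique so far: 2)
  Token 3: 'closed' -> NEW (unique so far: 3)
  Token 4: 'reads' -> NEW (unique so far: 4)
  Token 5: 'writer' -> NEW (unique so far: 5)
  Token 6: 'teacher' -> NEW (unique so far: 6)
  Token 7: 'bright' -> NEW (unique so far: 7)
  Token 8: 'lost' -> NEW (unique so far: 8)
  Token 9: 'fox' -> NEW (unique so far: 9)
  Token 10: 'saw' -> NEW (unique so far: 10)
  Token 11: 'house' -> NEW (unique so far: 11)
  Token 12: 'quick' -> NEW (unique so far: 12)
  Token 13: 'never' -> NEW (unique so far: 13)
Unique types: ('bright', 'closed', 'field', 'fox', 'house', 'lost', 'never', 'quick', 'reads', 'saw', 'teacher', 'with', 'writer')
Vocabulary size: 13

13


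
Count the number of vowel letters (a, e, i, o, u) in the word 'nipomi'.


Scanning each character of 'nipomi':
  Position 1: 'n' -> consonant (running count: 0)
  Position 2: 'i' -> vowel (running count: 1)
  Position 3: 'p' -> consonant (running count: 1)
  Position 4: 'o' -> vowel (running count: 2)
  Position 5: 'm' -> consonant (running count: 2)
  Position 6: 'i' -> vowel (running count: 3)
Total vowels: 3

3


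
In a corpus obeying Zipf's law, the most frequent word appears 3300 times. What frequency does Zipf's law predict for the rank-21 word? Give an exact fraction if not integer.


Zipf's law: freq(rank) = f1 / rank
f1 = 3300, rank = 21
freq = 3300 / 21
GCD(3300, 21) = 3
Simplified: 1100/7

1100/7


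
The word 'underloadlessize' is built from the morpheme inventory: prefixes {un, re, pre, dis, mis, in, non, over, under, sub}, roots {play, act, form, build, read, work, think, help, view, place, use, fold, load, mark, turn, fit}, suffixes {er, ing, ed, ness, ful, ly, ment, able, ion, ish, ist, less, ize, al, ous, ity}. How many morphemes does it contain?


Segmenting 'underloadlessize' against the inventory:
  'under' -> prefix (morpheme 1)
  'load' -> root (morpheme 2)
  'less' -> suffix (morpheme 3)
  'ize' -> suffix (morpheme 4)
Total morphemes: 4

4
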